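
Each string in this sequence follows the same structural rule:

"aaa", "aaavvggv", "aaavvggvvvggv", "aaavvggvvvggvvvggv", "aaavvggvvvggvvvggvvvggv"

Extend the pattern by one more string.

The strings grow by a fixed suffix vvggv each time.
Applying this once more to aaavvggvvvggvvvggvvvggv:

aaavvggvvvggvvvggvvvggvvvggv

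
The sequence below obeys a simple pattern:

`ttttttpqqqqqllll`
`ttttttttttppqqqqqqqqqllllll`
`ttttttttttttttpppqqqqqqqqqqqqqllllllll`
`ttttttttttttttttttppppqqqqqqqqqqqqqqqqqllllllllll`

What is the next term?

The n-th term is 4n+2 t's then n p's then 4n+1 q's then 2n+2 l's (n = 1, 2, …).
Setting n = 5 gives 22, 5, 21, 12 characters in each block.

ttttttttttttttttttttttpppppqqqqqqqqqqqqqqqqqqqqqllllllllllll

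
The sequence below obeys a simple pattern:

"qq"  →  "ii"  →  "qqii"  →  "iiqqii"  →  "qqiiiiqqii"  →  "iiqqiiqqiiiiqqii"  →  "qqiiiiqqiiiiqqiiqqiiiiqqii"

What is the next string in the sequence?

iiqqiiqqiiiiqqiiqqiiiiqqiiiiqqiiqqiiiiqqii

This is a Fibonacci-style word recurrence s(k) = s(k−2)·s(k−1): e.g. qq·ii = qqii.
Continuing: iiqqiiqqiiiiqqii · qqiiiiqqiiiiqqiiqqiiiiqqii gives term 8.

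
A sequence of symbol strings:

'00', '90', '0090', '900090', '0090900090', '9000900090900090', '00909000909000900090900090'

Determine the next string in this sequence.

900090009090009000909000909000900090900090

From term 3 onward, concatenate the second-to-last term with the last: 00·90 = 0090, 90·0090 = 900090, …
So term 8 is 9000900090900090·00909000909000900090900090.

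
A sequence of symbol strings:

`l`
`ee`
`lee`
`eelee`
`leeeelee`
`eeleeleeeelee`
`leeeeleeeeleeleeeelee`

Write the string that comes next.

eeleeleeeeleeleeeeleeeeleeleeeelee

Each term (from the third on) is the two preceding terms concatenated in order: term 3 = l·ee = lee.
The next term joins eeleeleeeelee and leeeeleeeeleeleeeelee.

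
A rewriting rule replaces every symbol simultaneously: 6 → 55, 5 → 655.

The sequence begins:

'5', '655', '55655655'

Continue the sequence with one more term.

Apply φ to 55655655 symbol by symbol: 5→655, 5→655, 6→55, 5→655, 5→655, 6→55, 5→655, 5→655; joined: 655 655 55 655 655 55 655 655.

6556555565565555655655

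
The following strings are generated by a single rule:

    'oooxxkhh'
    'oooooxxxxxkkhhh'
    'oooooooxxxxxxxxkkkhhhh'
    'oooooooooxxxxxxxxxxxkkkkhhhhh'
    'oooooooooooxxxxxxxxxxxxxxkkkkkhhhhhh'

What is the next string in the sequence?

oooooooooooooxxxxxxxxxxxxxxxxxkkkkkkhhhhhhh

The n-th term is 2n+1 o's then 3n-1 x's then n k's then n+1 h's (n = 1, 2, …).
Setting n = 6 gives 13, 17, 6, 7 characters in each block.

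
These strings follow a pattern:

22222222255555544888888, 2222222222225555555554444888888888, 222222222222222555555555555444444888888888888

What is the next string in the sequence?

22222222222222222255555555555555544444444888888888888888

Each string has the form 2^{3n+3} 5^{3n} 4^{2n-2} 8^{3n}, where the shown terms are n = 2, 3, 4.
For the next term, n = 5, so the run lengths are 18, 15, 8, 15.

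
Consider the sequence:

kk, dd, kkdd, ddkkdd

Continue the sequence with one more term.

Each term (from the third on) is the two preceding terms concatenated in order: term 3 = kk·dd = kkdd.
Continuing: kkdd · ddkkdd gives term 5.

kkddddkkdd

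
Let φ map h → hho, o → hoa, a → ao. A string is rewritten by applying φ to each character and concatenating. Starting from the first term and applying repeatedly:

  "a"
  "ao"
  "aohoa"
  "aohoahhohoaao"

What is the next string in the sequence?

Rewriting the 13 symbols of aohoahhohoaao one by one yields ao hoa hho hoa ao hho hho hoa hho hoa ao ao hoa; concatenated:

aohoahhohoaaohhohhohoahhohoaaoaohoa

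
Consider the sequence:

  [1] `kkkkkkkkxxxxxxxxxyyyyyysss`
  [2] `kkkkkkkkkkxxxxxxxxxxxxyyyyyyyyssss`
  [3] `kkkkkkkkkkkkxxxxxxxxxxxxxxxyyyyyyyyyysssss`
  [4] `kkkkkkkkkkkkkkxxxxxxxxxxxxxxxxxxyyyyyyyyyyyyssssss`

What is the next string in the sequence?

Each string has the form k^{2n+2} x^{3n} y^{2n} s^{n}, where the shown terms are n = 3, 4, 5, 6.
At n = 7 the blocks have lengths 16, 21, 14, 7.

kkkkkkkkkkkkkkkkxxxxxxxxxxxxxxxxxxxxxyyyyyyyyyyyyyysssssss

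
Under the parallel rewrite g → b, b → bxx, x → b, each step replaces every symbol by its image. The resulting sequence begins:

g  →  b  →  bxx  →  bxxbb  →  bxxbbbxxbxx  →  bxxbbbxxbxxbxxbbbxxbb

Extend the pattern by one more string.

Rewriting the 21 symbols of bxxbbbxxbxxbxxbbbxxbb one by one yields bxx b b bxx bxx bxx b b bxx b b bxx b b bxx bxx bxx b b bxx bxx; concatenated:

bxxbbbxxbxxbxxbbbxxbbbxxbbbxxbxxbxxbbbxxbxx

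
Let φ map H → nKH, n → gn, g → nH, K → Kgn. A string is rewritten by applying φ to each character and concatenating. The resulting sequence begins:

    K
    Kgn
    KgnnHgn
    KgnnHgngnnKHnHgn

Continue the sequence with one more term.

KgnnHgngnnKHnHgnnHgngnKgnnKHgnnKHnHgn

Replace each of the 16 characters of KgnnHgngnnKHnHgn in place — Kgn nH gn gn nKH nH gn nH gn gn Kgn nKH gn nKH nH gn — and concatenate.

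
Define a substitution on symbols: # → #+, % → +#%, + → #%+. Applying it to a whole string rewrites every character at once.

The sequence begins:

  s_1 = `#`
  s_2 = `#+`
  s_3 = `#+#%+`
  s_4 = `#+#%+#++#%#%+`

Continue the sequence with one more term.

Applying the rule to each of the 13 symbols of #+#%+#++#%#%+ gives the pieces #+ #%+ #+ +#% #%+ #+ #%+ #%+ #+ +#% #+ +#% #%+, which concatenate to the answer.

#+#%+#++#%#%+#+#%+#%+#++#%#++#%#%+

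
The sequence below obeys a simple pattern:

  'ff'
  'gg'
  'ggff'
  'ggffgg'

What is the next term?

This is a Fibonacci-style word recurrence s(k) = s(k−1)·s(k−2): e.g. gg·ff = ggff.
Continuing: ggffgg · ggff gives term 5.

ggffggggff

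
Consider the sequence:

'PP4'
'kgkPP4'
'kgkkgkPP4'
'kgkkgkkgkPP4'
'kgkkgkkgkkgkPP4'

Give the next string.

kgkkgkkgkkgkkgkPP4

Each term is the previous one with kgk prepended.
One more step from kgkkgkkgkkgkPP4 gives the answer.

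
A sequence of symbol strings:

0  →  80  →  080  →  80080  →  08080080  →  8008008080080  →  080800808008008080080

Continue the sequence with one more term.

Each term (from the third on) is the two preceding terms concatenated in order: term 3 = 0·80 = 080.
The next term joins 8008008080080 and 080800808008008080080.

8008008080080080800808008008080080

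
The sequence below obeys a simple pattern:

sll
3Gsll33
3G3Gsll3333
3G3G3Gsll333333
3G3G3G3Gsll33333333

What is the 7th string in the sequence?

3G3G3G3G3G3Gsll333333333333

s(k+1) = 3G·s(k)·33, so each term gains 3G as a prefix and 33 as a suffix.
From 3G3G3G3Gsll33333333, 2 further steps: 3G3G3G3Gsll33333333 → 3G3G3G3G3Gsll3333333333 → (answer).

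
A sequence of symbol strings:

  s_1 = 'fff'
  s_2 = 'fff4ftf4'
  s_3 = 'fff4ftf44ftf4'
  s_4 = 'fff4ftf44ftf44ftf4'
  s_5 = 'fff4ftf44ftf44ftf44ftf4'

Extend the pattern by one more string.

fff4ftf44ftf44ftf44ftf44ftf4

Each term is the previous one with 4ftf4 appended.
One more step from fff4ftf44ftf44ftf44ftf4 gives the answer.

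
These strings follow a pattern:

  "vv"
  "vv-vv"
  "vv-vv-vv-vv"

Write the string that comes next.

s(k+1) = s(k)·-·s(k) — each term doubles the last with '-' between the halves.
Doubling vv-vv-vv-vv with '-' between the halves:

vv-vv-vv-vv-vv-vv-vv-vv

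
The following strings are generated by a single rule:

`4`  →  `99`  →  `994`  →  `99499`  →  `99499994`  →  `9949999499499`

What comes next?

994999949949999499994

Each term (from the third on) is the previous term followed by the one before it: term 3 = 99·4 = 994.
Continuing: 9949999499499 · 99499994 gives term 7.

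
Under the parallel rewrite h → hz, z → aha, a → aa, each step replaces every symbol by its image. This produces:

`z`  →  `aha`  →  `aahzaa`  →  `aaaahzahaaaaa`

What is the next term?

aaaaaaaahzahaaahzaaaaaaaaaa

φ(aaaahzahaaaaa) expands symbol-by-symbol to aa aa aa aa hz aha aa hz aa aa aa aa aa; joining the 13 pieces gives the next term.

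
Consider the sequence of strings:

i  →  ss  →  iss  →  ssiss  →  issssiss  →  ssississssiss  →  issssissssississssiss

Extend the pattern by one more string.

ssississssississssissssississssiss

Each term (from the third on) is the two preceding terms concatenated in order: term 3 = i·ss = iss.
So term 8 is ssississssiss·issssissssississssiss.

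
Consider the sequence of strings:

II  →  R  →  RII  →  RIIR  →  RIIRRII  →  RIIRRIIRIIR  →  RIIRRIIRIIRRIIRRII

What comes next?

RIIRRIIRIIRRIIRRIIRIIRRIIRIIR

This is a Fibonacci-style word recurrence s(k) = s(k−1)·s(k−2): e.g. R·II = RII.
So term 8 is RIIRRIIRIIRRIIRRII·RIIRRIIRIIR.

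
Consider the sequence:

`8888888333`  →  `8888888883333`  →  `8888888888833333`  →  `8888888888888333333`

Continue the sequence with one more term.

Reading off run lengths: 8 runs 7, 9, 11, 13; 3 runs 3, 4, 5, 6 — each is linear in n, where the shown terms are n = 3, 4, 5, 6.
At n = 7 the blocks have lengths 15, 7.

8888888888888883333333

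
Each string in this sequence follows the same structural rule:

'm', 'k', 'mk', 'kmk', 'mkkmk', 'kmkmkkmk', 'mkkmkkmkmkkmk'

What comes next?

From term 3 onward, concatenate the second-to-last term with the last: m·k = mk, k·mk = kmk, …
The next term joins kmkmkkmk and mkkmkkmkmkkmk.

kmkmkkmkmkkmkkmkmkkmk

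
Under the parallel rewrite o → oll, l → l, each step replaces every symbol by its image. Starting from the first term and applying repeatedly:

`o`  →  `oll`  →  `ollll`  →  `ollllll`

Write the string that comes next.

ollllllll

Rewriting each symbol of ollllll: o→oll, l→l, l→l, l→l, l→l, l→l, l→l, which concatenates to oll l l l l l l.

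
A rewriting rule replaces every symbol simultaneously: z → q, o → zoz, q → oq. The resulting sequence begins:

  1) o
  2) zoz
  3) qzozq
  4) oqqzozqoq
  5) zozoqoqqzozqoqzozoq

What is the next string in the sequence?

qzozqzozoqzozoqoqqzozqoqzozoqqzozqzozoq

Replace each of the 19 characters of zozoqoqqzozqoqzozoq in place — q zoz q zoz oq zoz oq oq q zoz q oq zoz oq q zoz q zoz oq — and concatenate.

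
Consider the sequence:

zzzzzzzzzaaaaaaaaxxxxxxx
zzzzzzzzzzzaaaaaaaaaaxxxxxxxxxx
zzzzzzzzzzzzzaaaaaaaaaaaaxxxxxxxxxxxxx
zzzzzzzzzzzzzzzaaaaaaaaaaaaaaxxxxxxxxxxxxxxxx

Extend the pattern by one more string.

zzzzzzzzzzzzzzzzzaaaaaaaaaaaaaaaaxxxxxxxxxxxxxxxxxxx

Each string has the form z^{2n+3} a^{2n+2} x^{3n-2}, where the shown terms are n = 3, 4, 5, 6.
At n = 7 the blocks have lengths 17, 16, 19.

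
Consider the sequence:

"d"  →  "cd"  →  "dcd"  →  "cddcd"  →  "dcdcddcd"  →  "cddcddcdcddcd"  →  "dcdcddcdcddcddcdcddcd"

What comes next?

cddcddcdcddcddcdcddcdcddcddcdcddcd

This is a Fibonacci-style word recurrence s(k) = s(k−2)·s(k−1): e.g. d·cd = dcd.
The next term joins cddcddcdcddcd and dcdcddcdcddcddcdcddcd.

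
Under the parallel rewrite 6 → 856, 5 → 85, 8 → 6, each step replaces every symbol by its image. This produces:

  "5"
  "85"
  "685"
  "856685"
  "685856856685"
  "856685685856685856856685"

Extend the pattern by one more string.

685856856685856685685856856685685856685856856685

Replace each of the 24 characters of 856685685856685856856685 in place — 6 85 856 856 6 85 856 6 85 6 85 856 856 6 85 6 85 856 6 85 856 856 6 85 — and concatenate.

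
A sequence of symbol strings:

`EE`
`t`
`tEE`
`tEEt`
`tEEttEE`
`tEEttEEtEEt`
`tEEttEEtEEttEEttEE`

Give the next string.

tEEttEEtEEttEEttEEtEEttEEtEEt

This is a Fibonacci-style word recurrence s(k) = s(k−1)·s(k−2): e.g. t·EE = tEE.
Continuing: tEEttEEtEEttEEttEE · tEEttEEtEEt gives term 8.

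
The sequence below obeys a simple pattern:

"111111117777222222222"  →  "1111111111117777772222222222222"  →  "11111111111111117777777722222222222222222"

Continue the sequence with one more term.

111111111111111111117777777777222222222222222222222

Term n consists of 4n 1's, followed by 2n 7's, followed by 4n+1 2's, where the shown terms are n = 2, 3, 4.
Setting n = 5 gives 20, 10, 21 characters in each block.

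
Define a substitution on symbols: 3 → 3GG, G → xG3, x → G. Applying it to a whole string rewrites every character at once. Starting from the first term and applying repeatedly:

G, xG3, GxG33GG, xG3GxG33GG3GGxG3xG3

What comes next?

GxG33GGxG3GxG33GG3GGxG3xG33GGxG3xG3GxG33GGGxG33GG

Applying the rule to each of the 19 symbols of xG3GxG33GG3GGxG3xG3 gives the pieces G xG3 3GG xG3 G xG3 3GG 3GG xG3 xG3 3GG xG3 xG3 G xG3 3GG G xG3 3GG, which concatenate to the answer.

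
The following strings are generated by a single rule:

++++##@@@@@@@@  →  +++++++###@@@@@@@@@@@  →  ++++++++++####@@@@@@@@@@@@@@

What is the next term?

+++++++++++++#####@@@@@@@@@@@@@@@@@

Term n consists of 3n-2 +'s, followed by n #'s, followed by 3n+2 @'s, where the shown terms are n = 2, 3, 4.
Setting n = 5 gives 13, 5, 17 characters in each block.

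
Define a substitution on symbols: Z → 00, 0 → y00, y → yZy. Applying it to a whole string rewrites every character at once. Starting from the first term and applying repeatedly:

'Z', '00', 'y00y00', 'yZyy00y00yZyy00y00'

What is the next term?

Replace each of the 18 characters of yZyy00y00yZyy00y00 in place — yZy 00 yZy yZy y00 y00 yZy y00 y00 yZy 00 yZy yZy y00 y00 yZy y00 y00 — and concatenate.

yZy00yZyyZyy00y00yZyy00y00yZy00yZyyZyy00y00yZyy00y00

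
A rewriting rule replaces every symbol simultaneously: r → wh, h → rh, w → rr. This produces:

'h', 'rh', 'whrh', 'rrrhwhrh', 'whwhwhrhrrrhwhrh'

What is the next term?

Replace each of the 16 characters of whwhwhrhrrrhwhrh in place — rr rh rr rh rr rh wh rh wh wh wh rh rr rh wh rh — and concatenate.

rrrhrrrhrrrhwhrhwhwhwhrhrrrhwhrh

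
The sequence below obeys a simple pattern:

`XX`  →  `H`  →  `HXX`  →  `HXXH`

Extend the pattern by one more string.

From term 3 onward, concatenate the last term with the second-to-last: H·XX = HXX, HXX·H = HXXH, …
The next term joins HXXH and HXX.

HXXHHXX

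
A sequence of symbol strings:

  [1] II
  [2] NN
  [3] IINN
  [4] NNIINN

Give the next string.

This is a Fibonacci-style word recurrence s(k) = s(k−2)·s(k−1): e.g. II·NN = IINN.
The next term joins IINN and NNIINN.

IINNNNIINN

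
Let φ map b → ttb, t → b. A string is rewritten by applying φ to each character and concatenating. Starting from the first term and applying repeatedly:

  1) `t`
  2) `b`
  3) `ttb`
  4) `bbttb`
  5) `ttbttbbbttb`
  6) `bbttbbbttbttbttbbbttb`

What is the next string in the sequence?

ttbttbbbttbttbttbbbttbbbttbbbttbttbttbbbttb

Applying the rule to each of the 21 symbols of bbttbbbttbttbttbbbttb gives the pieces ttb ttb b b ttb ttb ttb b b ttb b b ttb b b ttb ttb ttb b b ttb, which concatenate to the answer.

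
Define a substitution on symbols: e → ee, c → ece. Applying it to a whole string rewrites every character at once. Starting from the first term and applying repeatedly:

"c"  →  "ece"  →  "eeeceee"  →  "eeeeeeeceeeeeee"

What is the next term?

Applying the rule to each of the 15 symbols of eeeeeeeceeeeeee gives the pieces ee ee ee ee ee ee ee ece ee ee ee ee ee ee ee, which concatenate to the answer.

eeeeeeeeeeeeeeeceeeeeeeeeeeeeee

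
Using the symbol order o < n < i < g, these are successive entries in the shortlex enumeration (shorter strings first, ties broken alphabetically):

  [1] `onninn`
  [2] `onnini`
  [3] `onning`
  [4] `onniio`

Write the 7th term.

Advancing 3 positions from onniio through onniio → onniin → onniii reaches term 7.

onniig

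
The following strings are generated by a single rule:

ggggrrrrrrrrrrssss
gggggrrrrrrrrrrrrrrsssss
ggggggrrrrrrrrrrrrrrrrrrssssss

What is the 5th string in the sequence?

ggggggggrrrrrrrrrrrrrrrrrrrrrrrrrrssssssss

Reading off run lengths: g runs 4, 5, 6; r runs 10, 14, 18; s runs 4, 5, 6 — each is linear in n, where the shown terms are n = 2, 3, 4.
At n = 6 the blocks have lengths 8, 26, 8.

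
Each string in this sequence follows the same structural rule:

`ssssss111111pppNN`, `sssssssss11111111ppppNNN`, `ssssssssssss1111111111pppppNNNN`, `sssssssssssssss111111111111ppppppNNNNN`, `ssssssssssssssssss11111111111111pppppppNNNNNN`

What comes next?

sssssssssssssssssssss1111111111111111ppppppppNNNNNNN

Each string has the form s^{3n} 1^{2n+2} p^{n+1} N^{n}, where the shown terms are n = 2, 3, 4, 5, 6.
Setting n = 7 gives 21, 16, 8, 7 characters in each block.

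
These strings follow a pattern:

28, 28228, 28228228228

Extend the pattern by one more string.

Each string is two copies of the previous one joined by '2'.
One more doubling of 28228228228 gives the answer.

28228228228228228228228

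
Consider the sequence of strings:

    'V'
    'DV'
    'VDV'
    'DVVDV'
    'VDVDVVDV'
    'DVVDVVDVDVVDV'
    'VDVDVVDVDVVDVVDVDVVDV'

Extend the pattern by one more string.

This is a Fibonacci-style word recurrence s(k) = s(k−2)·s(k−1): e.g. V·DV = VDV.
So term 8 is DVVDVVDVDVVDV·VDVDVVDVDVVDVVDVDVVDV.

DVVDVVDVDVVDVVDVDVVDVDVVDVVDVDVVDV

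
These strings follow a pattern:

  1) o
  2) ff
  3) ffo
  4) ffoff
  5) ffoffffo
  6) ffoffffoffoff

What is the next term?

From term 3 onward, concatenate the last term with the second-to-last: ff·o = ffo, ffo·ff = ffoff, …
So term 7 is ffoffffoffoff·ffoffffo.

ffoffffoffoffffoffffo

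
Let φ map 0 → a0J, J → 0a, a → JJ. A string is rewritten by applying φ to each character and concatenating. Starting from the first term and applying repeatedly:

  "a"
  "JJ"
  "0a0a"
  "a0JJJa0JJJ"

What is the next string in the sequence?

Expanding a0JJJa0JJJ: a→JJ, 0→a0J, J→0a, J→0a, J→0a, a→JJ, 0→a0J, J→0a, J→0a, J→0a. Concatenated: JJ a0J 0a 0a 0a JJ a0J 0a 0a 0a.

JJa0J0a0a0aJJa0J0a0a0a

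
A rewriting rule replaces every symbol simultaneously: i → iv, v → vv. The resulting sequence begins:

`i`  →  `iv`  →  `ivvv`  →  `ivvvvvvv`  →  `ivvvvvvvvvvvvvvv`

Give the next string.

ivvvvvvvvvvvvvvvvvvvvvvvvvvvvvvv

Replace each of the 16 characters of ivvvvvvvvvvvvvvv in place — iv vv vv vv vv vv vv vv vv vv vv vv vv vv vv vv — and concatenate.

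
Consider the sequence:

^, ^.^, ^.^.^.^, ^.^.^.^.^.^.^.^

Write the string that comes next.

Every step duplicates the string with '.' between the halves.
One more doubling of ^.^.^.^.^.^.^.^ gives the answer.

^.^.^.^.^.^.^.^.^.^.^.^.^.^.^.^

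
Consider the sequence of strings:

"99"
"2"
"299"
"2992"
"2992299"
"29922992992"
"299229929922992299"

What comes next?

From term 3 onward, concatenate the last term with the second-to-last: 2·99 = 299, 299·2 = 2992, …
So term 8 is 299229929922992299·29922992992.

29922992992299229929922992992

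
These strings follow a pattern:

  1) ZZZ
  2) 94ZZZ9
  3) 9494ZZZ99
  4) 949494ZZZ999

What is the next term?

Every step adds 94 to the front and 9 to the end of the previous string.
One more step from 949494ZZZ999 gives the answer.

94949494ZZZ9999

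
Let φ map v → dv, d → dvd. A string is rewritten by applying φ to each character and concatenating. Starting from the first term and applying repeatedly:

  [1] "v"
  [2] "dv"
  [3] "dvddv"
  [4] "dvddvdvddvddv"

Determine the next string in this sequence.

Rewriting the 13 symbols of dvddvdvddvddv one by one yields dvd dv dvd dvd dv dvd dv dvd dvd dv dvd dvd dv; concatenated:

dvddvdvddvddvdvddvdvddvddvdvddvddv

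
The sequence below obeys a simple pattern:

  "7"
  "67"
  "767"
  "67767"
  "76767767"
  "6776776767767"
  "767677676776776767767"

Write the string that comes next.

6776776767767767677676776776767767

From term 3 onward, concatenate the second-to-last term with the last: 7·67 = 767, 67·767 = 67767, …
The next term joins 6776776767767 and 767677676776776767767.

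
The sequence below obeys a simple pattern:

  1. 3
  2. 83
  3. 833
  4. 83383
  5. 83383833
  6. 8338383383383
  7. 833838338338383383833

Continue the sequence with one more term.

From term 3 onward, concatenate the last term with the second-to-last: 83·3 = 833, 833·83 = 83383, …
So term 8 is 833838338338383383833·8338383383383.

8338383383383833838338338383383383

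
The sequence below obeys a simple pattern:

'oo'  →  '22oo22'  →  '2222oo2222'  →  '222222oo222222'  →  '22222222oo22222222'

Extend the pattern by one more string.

Each term wraps the previous one in 22 on the left and 22 on the right.
So the next term is 22·22222222oo22222222·22.

2222222222oo2222222222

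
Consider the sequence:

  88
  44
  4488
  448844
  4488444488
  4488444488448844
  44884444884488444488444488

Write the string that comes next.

Each term (from the third on) is the previous term followed by the one before it: term 3 = 44·88 = 4488.
Continuing: 44884444884488444488444488 · 4488444488448844 gives term 8.

448844448844884444884444884488444488448844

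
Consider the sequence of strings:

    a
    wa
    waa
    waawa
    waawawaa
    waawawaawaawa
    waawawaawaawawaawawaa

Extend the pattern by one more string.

waawawaawaawawaawawaawaawawaawaawa

This is a Fibonacci-style word recurrence s(k) = s(k−1)·s(k−2): e.g. wa·a = waa.
Continuing: waawawaawaawawaawawaa · waawawaawaawa gives term 8.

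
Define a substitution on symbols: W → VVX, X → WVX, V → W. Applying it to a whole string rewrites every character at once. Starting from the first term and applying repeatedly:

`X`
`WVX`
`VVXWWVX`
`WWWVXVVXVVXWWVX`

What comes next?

Rewriting the 15 symbols of WWWVXVVXVVXWWVX one by one yields VVX VVX VVX W WVX W W WVX W W WVX VVX VVX W WVX; concatenated:

VVXVVXVVXWWVXWWWVXWWWVXVVXVVXWWVX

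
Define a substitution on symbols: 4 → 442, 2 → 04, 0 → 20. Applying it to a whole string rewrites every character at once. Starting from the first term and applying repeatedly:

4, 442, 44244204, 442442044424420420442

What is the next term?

442442044424420420442442442044424420420442042044244204

Applying the rule to each of the 21 symbols of 442442044424420420442 gives the pieces 442 442 04 442 442 04 20 442 442 442 04 442 442 04 20 442 04 20 442 442 04, which concatenate to the answer.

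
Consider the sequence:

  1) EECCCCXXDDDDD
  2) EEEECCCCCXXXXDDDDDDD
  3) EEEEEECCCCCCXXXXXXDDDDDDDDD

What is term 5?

EEEEEEEEEECCCCCCCCXXXXXXXXXXDDDDDDDDDDDDD

The n-th term is 2n-2 E's then n+2 C's then 2n-2 X's then 2n+1 D's, where the shown terms are n = 2, 3, 4.
Setting n = 6 gives 10, 8, 10, 13 characters in each block.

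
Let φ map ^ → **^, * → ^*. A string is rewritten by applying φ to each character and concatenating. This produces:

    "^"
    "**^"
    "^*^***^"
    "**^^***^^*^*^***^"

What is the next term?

^*^***^**^^*^*^***^**^^***^^***^^*^*^***^

Applying the rule to each of the 17 symbols of **^^***^^*^*^***^ gives the pieces ^* ^* **^ **^ ^* ^* ^* **^ **^ ^* **^ ^* **^ ^* ^* ^* **^, which concatenate to the answer.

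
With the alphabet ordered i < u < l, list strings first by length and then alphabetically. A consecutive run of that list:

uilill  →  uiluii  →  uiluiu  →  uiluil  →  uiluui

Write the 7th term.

uiluul

Advancing 2 positions from uiluui through uiluui → uiluuu reaches term 7.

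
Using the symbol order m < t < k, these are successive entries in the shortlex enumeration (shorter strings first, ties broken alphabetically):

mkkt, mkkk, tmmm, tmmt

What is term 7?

tmtt

Continuing the enumeration 3 steps past tmmt: tmmt → tmmk → tmtm → (answer).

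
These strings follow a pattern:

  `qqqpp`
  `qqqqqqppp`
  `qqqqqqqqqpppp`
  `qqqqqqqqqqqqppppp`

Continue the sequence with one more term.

Reading off run lengths: q runs 3, 6, 9, 12; p runs 2, 3, 4, 5 — each is linear in n (n = 1, 2, …).
For the next term, n = 5, so the run lengths are 15, 6.

qqqqqqqqqqqqqqqpppppp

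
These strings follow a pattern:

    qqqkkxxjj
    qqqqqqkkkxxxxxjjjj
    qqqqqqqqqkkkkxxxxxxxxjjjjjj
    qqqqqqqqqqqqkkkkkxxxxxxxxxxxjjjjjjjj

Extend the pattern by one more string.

Term n consists of 3n q's, followed by n+1 k's, followed by 3n-1 x's, followed by 2n j's (n = 1, 2, …).
For the next term, n = 5, so the run lengths are 15, 6, 14, 10.

qqqqqqqqqqqqqqqkkkkkkxxxxxxxxxxxxxxjjjjjjjjjj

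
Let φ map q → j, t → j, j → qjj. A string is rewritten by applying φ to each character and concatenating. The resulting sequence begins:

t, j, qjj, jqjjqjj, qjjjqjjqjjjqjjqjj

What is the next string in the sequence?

jqjjqjjqjjjqjjqjjjqjjqjjqjjjqjjqjjjqjjqjj

Applying the rule to each of the 17 symbols of qjjjqjjqjjjqjjqjj gives the pieces j qjj qjj qjj j qjj qjj j qjj qjj qjj j qjj qjj j qjj qjj, which concatenate to the answer.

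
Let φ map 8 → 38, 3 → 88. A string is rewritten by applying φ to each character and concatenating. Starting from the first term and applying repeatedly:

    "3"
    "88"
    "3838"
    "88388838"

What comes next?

3838883838388838

Rewriting each symbol of 88388838: 8→38, 8→38, 3→88, 8→38, 8→38, 8→38, 3→88, 8→38, which concatenates to 38 38 88 38 38 38 88 38.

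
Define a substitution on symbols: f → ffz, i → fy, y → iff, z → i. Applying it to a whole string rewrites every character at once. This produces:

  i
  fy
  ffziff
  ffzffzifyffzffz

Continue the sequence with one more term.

Applying the rule to each of the 15 symbols of ffzffzifyffzffz gives the pieces ffz ffz i ffz ffz i fy ffz iff ffz ffz i ffz ffz i, which concatenate to the answer.

ffzffziffzffzifyffziffffzffziffzffzi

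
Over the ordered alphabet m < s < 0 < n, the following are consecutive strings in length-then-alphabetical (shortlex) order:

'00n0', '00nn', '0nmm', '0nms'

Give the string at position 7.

Advancing 3 positions from 0nms through 0nms → 0nm0 → 0nmn reaches term 7.

0nsm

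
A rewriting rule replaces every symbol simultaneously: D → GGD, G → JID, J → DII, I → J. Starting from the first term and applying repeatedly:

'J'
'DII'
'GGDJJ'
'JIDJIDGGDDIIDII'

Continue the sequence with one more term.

Applying the rule to each of the 15 symbols of JIDJIDGGDDIIDII gives the pieces DII J GGD DII J GGD JID JID GGD GGD J J GGD J J, which concatenate to the answer.

DIIJGGDDIIJGGDJIDJIDGGDGGDJJGGDJJ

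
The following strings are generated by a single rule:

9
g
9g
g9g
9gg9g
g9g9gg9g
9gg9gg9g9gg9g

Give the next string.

From term 3 onward, concatenate the second-to-last term with the last: 9·g = 9g, g·9g = g9g, …
The next term joins g9g9gg9g and 9gg9gg9g9gg9g.

g9g9gg9g9gg9gg9g9gg9g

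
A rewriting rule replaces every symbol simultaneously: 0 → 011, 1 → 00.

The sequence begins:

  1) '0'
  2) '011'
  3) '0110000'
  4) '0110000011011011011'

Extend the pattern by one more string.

Applying the rule to each of the 19 symbols of 0110000011011011011 gives the pieces 011 00 00 011 011 011 011 011 00 00 011 00 00 011 00 00 011 00 00, which concatenate to the answer.

01100000110110110110110000011000001100000110000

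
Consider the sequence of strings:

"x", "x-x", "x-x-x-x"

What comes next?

x-x-x-x-x-x-x-x

Each string is two copies of the previous one joined by '-'.
So the next term is two copies of x-x-x-x with '-' between the halves.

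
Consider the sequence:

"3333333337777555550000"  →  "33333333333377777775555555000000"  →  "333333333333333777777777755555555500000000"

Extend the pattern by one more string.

The n-th term is 3n+3 3's then 3n-2 7's then 2n+1 5's then 2n 0's, where the shown terms are n = 2, 3, 4.
For the next term, n = 5, so the run lengths are 18, 13, 11, 10.

3333333333333333337777777777777555555555550000000000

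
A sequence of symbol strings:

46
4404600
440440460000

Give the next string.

44044044046000000

Each term wraps the previous one in 440 on the left and 00 on the right.
One more step from 440440460000 gives the answer.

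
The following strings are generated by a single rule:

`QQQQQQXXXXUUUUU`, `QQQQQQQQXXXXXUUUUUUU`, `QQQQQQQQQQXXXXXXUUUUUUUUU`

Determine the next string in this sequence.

QQQQQQQQQQQQXXXXXXXUUUUUUUUUUU

Term n consists of 2n Q's, followed by n+1 X's, followed by 2n-1 U's, where the shown terms are n = 3, 4, 5.
At n = 6 the blocks have lengths 12, 7, 11.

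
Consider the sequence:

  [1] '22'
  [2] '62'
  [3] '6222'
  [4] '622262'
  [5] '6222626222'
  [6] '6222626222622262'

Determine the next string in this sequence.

62226262226222626222626222

Each term (from the third on) is the previous term followed by the one before it: term 3 = 62·22 = 6222.
Continuing: 6222626222622262 · 6222626222 gives term 7.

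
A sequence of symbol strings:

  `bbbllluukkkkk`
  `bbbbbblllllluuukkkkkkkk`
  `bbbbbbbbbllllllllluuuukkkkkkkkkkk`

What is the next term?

Reading off run lengths: b runs 3, 6, 9; l runs 3, 6, 9; u runs 2, 3, 4; k runs 5, 8, 11 — each is linear in n (n = 1, 2, …).
At n = 4 the blocks have lengths 12, 12, 5, 14.

bbbbbbbbbbbblllllllllllluuuuukkkkkkkkkkkkkk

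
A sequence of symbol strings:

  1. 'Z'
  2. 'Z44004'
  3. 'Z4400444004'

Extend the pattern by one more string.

Each term is the previous one with 44004 appended.
Applying this once more to Z4400444004:

Z440044400444004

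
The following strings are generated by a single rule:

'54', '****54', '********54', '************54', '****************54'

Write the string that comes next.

Every step adds **** at the front: s(k+1) = ****·s(k).
So the next term is ****·****************54.

********************54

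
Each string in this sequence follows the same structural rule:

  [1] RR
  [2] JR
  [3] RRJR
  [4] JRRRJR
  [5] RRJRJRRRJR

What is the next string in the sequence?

JRRRJRRRJRJRRRJR

From term 3 onward, concatenate the second-to-last term with the last: RR·JR = RRJR, JR·RRJR = JRRRJR, …
So term 6 is JRRRJR·RRJRJRRRJR.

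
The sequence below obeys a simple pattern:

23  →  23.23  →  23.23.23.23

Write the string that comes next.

Every step duplicates the string with '.' between the halves.
So the next term is two copies of 23.23.23.23 with '.' between the halves.

23.23.23.23.23.23.23.23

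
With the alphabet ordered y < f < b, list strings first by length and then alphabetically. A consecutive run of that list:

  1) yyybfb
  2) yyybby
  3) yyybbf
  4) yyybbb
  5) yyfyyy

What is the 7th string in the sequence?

Continuing the enumeration 2 steps past yyfyyy: yyfyyy → yyfyyf → (answer).

yyfyyb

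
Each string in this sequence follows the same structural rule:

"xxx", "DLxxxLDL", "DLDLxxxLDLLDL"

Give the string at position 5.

s(k+1) = DL·s(k)·LDL, so each term gains DL as a prefix and LDL as a suffix.
From DLDLxxxLDLLDL, 2 further steps: DLDLxxxLDLLDL → DLDLDLxxxLDLLDLLDL → (answer).

DLDLDLDLxxxLDLLDLLDLLDL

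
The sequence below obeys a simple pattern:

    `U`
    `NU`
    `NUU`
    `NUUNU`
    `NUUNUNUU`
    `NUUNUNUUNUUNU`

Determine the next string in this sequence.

NUUNUNUUNUUNUNUUNUNUU

From term 3 onward, concatenate the last term with the second-to-last: NU·U = NUU, NUU·NU = NUUNU, …
The next term joins NUUNUNUUNUUNU and NUUNUNUU.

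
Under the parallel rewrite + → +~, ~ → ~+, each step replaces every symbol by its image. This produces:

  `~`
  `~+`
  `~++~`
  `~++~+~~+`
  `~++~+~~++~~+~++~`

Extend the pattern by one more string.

~++~+~~++~~+~++~+~~+~++~~++~+~~+

Applying the rule to each of the 16 symbols of ~++~+~~++~~+~++~ gives the pieces ~+ +~ +~ ~+ +~ ~+ ~+ +~ +~ ~+ ~+ +~ ~+ +~ +~ ~+, which concatenate to the answer.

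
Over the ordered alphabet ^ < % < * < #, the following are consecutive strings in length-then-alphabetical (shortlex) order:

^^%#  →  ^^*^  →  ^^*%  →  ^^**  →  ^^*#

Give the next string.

^^#^

Treat ^^*# as a base-4 numeral over the given alphabet and add one, carrying through any trailing #'s.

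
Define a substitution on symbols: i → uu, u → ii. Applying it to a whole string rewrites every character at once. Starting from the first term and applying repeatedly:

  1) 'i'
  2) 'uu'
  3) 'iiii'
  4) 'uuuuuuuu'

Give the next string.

iiiiiiiiiiiiiiii

Expanding uuuuuuuu: u→ii, u→ii, u→ii, u→ii, u→ii, u→ii, u→ii, u→ii. Concatenated: ii ii ii ii ii ii ii ii.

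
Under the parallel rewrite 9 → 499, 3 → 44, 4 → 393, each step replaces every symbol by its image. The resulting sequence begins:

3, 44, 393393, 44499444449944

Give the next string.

Applying the rule to each of the 14 symbols of 44499444449944 gives the pieces 393 393 393 499 499 393 393 393 393 393 499 499 393 393, which concatenate to the answer.

393393393499499393393393393393499499393393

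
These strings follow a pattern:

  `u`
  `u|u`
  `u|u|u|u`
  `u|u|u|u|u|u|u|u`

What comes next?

u|u|u|u|u|u|u|u|u|u|u|u|u|u|u|u

Every step duplicates the string with '|' between the halves.
So the next term is two copies of u|u|u|u|u|u|u|u with '|' between the halves.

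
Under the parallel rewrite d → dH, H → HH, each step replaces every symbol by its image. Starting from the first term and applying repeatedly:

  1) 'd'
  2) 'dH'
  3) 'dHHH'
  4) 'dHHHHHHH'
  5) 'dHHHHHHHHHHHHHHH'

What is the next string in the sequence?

Replace each of the 16 characters of dHHHHHHHHHHHHHHH in place — dH HH HH HH HH HH HH HH HH HH HH HH HH HH HH HH — and concatenate.

dHHHHHHHHHHHHHHHHHHHHHHHHHHHHHHH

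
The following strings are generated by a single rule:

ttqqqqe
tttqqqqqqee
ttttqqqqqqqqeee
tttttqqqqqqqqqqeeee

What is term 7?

ttttttttqqqqqqqqqqqqqqqqeeeeeee

The n-th term is n t's then 2n q's then n-1 e's, where the shown terms are n = 2, 3, 4, 5.
Setting n = 8 gives 8, 16, 7 characters in each block.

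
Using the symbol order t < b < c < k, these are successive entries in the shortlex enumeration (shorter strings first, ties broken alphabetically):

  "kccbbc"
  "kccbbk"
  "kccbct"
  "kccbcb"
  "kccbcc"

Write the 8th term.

Continuing the enumeration 3 steps past kccbcc: kccbcc → kccbck → kccbkt → (answer).

kccbkb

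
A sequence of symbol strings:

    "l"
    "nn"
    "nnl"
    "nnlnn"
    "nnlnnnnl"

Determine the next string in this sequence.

nnlnnnnlnnlnn

From term 3 onward, concatenate the last term with the second-to-last: nn·l = nnl, nnl·nn = nnlnn, …
So term 6 is nnlnnnnl·nnlnn.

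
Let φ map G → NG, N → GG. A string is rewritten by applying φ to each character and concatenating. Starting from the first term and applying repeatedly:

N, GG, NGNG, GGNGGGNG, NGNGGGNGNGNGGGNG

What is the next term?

φ(NGNGGGNGNGNGGGNG) expands symbol-by-symbol to GG NG GG NG NG NG GG NG GG NG GG NG NG NG GG NG; joining the 16 pieces gives the next term.

GGNGGGNGNGNGGGNGGGNGGGNGNGNGGGNG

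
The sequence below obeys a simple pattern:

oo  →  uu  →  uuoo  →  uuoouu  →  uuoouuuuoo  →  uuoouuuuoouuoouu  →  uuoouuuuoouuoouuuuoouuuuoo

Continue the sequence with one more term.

This is a Fibonacci-style word recurrence s(k) = s(k−1)·s(k−2): e.g. uu·oo = uuoo.
The next term joins uuoouuuuoouuoouuuuoouuuuoo and uuoouuuuoouuoouu.

uuoouuuuoouuoouuuuoouuuuoouuoouuuuoouuoouu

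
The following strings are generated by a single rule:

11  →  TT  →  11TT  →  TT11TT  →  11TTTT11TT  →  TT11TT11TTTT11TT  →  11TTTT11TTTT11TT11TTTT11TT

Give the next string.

TT11TT11TTTT11TT11TTTT11TTTT11TT11TTTT11TT

Each term (from the third on) is the two preceding terms concatenated in order: term 3 = 11·TT = 11TT.
So term 8 is TT11TT11TTTT11TT·11TTTT11TTTT11TT11TTTT11TT.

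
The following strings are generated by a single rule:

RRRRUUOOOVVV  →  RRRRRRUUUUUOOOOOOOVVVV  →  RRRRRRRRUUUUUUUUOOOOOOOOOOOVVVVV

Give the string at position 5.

RRRRRRRRRRRRUUUUUUUUUUUUUUOOOOOOOOOOOOOOOOOOOVVVVVVV

Term n consists of 2n+2 R's, followed by 3n-1 U's, followed by 4n-1 O's, followed by n+2 V's (n = 1, 2, …).
At n = 5 the blocks have lengths 12, 14, 19, 7.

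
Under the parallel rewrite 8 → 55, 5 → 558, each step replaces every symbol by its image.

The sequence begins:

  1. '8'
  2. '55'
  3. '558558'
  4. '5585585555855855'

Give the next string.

Rewriting the 16 symbols of 5585585555855855 one by one yields 558 558 55 558 558 55 558 558 558 558 55 558 558 55 558 558; concatenated:

55855855558558555585585585585555855855558558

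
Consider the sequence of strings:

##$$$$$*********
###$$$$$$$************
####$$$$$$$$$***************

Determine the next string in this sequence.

Term n consists of n #'s, followed by 2n+1 $'s, followed by 3n+3 *'s, where the shown terms are n = 2, 3, 4.
At n = 5 the blocks have lengths 5, 11, 18.

#####$$$$$$$$$$$******************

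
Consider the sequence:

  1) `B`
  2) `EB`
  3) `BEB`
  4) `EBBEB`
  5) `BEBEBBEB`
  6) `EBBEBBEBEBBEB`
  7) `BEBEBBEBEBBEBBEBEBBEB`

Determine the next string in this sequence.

EBBEBBEBEBBEBBEBEBBEBEBBEBBEBEBBEB

Each term (from the third on) is the two preceding terms concatenated in order: term 3 = B·EB = BEB.
The next term joins EBBEBBEBEBBEB and BEBEBBEBEBBEBBEBEBBEB.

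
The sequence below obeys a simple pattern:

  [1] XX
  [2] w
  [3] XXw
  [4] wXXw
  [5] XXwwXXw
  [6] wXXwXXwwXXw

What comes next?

Each term (from the third on) is the two preceding terms concatenated in order: term 3 = XX·w = XXw.
The next term joins XXwwXXw and wXXwXXwwXXw.

XXwwXXwwXXwXXwwXXw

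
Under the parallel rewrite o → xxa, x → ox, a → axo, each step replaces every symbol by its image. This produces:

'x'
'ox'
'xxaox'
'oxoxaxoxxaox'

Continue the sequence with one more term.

xxaoxxxaoxaxooxxxaoxoxaxoxxaox

Apply φ to oxoxaxoxxaox symbol by symbol: o→xxa, x→ox, o→xxa, x→ox, a→axo, x→ox, o→xxa, x→ox, x→ox, a→axo, o→xxa, x→ox; joined: xxa ox xxa ox axo ox xxa ox ox axo xxa ox.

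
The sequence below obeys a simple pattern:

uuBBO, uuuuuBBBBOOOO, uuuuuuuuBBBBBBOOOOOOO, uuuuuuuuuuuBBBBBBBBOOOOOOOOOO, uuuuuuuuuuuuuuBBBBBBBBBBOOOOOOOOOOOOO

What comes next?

uuuuuuuuuuuuuuuuuBBBBBBBBBBBBOOOOOOOOOOOOOOOO

Each string has the form u^{3n-1} B^{2n} O^{3n-2} (n = 1, 2, …).
At n = 6 the blocks have lengths 17, 12, 16.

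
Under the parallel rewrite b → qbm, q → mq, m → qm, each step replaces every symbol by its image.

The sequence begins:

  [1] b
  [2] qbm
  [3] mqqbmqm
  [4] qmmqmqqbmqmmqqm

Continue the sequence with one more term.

mqqmqmmqqmmqmqqbmqmmqqmqmmqmqqm

Replace each of the 15 characters of qmmqmqqbmqmmqqm in place — mq qm qm mq qm mq mq qbm qm mq qm qm mq mq qm — and concatenate.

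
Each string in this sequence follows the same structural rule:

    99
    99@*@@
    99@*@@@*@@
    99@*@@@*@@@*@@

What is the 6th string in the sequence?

Every step adds @*@@ to the end: s(k+1) = s(k)·@*@@.
From 99@*@@@*@@@*@@, 2 further steps: 99@*@@@*@@@*@@ → 99@*@@@*@@@*@@@*@@ → (answer).

99@*@@@*@@@*@@@*@@@*@@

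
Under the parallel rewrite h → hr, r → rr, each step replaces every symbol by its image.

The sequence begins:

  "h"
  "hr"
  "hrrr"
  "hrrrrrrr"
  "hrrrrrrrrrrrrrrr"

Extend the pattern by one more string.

hrrrrrrrrrrrrrrrrrrrrrrrrrrrrrrr

Applying the rule to each of the 16 symbols of hrrrrrrrrrrrrrrr gives the pieces hr rr rr rr rr rr rr rr rr rr rr rr rr rr rr rr, which concatenate to the answer.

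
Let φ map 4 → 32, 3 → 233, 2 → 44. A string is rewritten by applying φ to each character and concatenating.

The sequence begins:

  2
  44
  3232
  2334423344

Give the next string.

442332333232442332333232

Expanding 2334423344: 2→44, 3→233, 3→233, 4→32, 4→32, 2→44, 3→233, 3→233, 4→32, 4→32. Concatenated: 44 233 233 32 32 44 233 233 32 32.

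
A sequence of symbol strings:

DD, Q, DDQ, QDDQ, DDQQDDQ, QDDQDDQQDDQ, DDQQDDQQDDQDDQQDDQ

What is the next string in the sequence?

Each term (from the third on) is the two preceding terms concatenated in order: term 3 = DD·Q = DDQ.
So term 8 is QDDQDDQQDDQ·DDQQDDQQDDQDDQQDDQ.

QDDQDDQQDDQDDQQDDQQDDQDDQQDDQ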